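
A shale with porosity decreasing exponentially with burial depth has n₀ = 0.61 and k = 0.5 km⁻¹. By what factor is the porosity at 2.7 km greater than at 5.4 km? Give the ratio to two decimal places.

3.86

n(Z₁)/n(Z₂) = e^(−k·Z₁)/e^(−k·Z₂) = e^{k(Z₂−Z₁)}
= exp(0.5 × 2.7) = exp(1.35) = 3.8574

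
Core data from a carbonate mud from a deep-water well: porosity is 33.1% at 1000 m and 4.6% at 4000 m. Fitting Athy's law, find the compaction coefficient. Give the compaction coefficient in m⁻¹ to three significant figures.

0.000658 m⁻¹

Working in km (1 km = 1000 m; c in km⁻¹ = c in m⁻¹ × 1000):
Athy: phi(d) = phi₀ e^(−cd) ⇒ phi₁/phi₂ = e^{c(d₂−d₁)} ⇒ c = ln(phi₁/phi₂)/(d₂−d₁)
c = ln(0.331/0.046) / (4 − 1) = ln(7.196) / 3 = 1.9735 / 3 = 0.6578 km⁻¹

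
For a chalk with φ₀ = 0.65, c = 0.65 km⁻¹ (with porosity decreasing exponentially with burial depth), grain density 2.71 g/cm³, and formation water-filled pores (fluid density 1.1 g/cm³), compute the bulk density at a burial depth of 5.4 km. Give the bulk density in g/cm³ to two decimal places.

Porosity at depth: φ = 0.65·exp(−0.65×5.4) = 0.65×0.0299 = 0.0194
Bulk density: ρ_b = (1−φ)ρ_g + φ·ρ_f = 0.9806×2.71 + 0.0194×1.1
       = 2.657 + 0.021 = 2.679 g/cm³

2.68 g/cm³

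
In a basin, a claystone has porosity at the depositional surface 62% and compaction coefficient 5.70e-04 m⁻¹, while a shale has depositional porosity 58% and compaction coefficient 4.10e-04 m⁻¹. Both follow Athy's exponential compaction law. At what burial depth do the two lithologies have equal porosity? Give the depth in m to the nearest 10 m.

420 m

Working in km (1 km = 1000 m; c in km⁻¹ = c in m⁻¹ × 1000):
Set n₀ₐ e^(−cₐd) = n₀ᵦ e^(−cᵦd) ⇒ ln(n₀ₐ/n₀ᵦ) = (cₐ − cᵦ)·d
d = ln(0.62/0.58) / (0.57 − 0.41) = 0.0667 / 0.16 = 0.417 km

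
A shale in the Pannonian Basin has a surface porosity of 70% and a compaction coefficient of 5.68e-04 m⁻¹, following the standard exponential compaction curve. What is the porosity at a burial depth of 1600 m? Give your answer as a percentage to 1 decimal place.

Working in km (1 km = 1000 m; β in km⁻¹ = β in m⁻¹ × 1000):
phi = phi₀·exp(−β·Z) = 0.7 × exp(−0.568 × 1.6) = 0.7 × exp(−0.9088)
  = 0.7 × 0.4030 = 0.2821

28.2%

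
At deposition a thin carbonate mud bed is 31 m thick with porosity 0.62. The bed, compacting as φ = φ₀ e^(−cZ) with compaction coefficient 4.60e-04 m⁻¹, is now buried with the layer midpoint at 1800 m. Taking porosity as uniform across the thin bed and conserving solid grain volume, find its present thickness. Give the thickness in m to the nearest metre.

16 m

Working in km (1 km = 1000 m; c in km⁻¹ = c in m⁻¹ × 1000):
Porosity at 1.8 km: φ = 0.62·exp(−0.46×1.8) = 0.2709
Solid-volume conservation: h(1−φ) = h₀(1−φ₀) ⇒ h = h₀·(1−φ₀)/(1−φ)
h = 0.031 × (1 − 0.62)/(1 − 0.2709) = 0.031 × 0.5212 = 0.0162 km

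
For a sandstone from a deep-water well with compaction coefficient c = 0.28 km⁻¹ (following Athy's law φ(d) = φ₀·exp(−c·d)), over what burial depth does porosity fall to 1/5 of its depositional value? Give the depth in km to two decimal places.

5.75 km

φ/φ₀ = 1/5 ⇒ exp(−c·d) = 1/5 ⇒ d = ln(5) / c
d = 1.6094 / 0.28 = 5.748 km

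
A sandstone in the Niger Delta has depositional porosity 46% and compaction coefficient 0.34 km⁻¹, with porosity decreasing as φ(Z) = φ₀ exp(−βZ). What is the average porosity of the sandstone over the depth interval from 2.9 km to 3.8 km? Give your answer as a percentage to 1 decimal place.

14.8%

⟨φ⟩ = (1/(Z₂−Z₁)) ∫ φ₀ e^(−βZ) dZ = φ₀·(e^(−β·Z₁) − e^(−β·Z₂)) / (β·(Z₂−Z₁))
e^(−0.34×2.9) = 0.3731; e^(−0.34×3.8) = 0.2747
⟨φ⟩ = 0.46 × (0.3731 − 0.2747) / (0.34 × 0.9) = 0.46 × 0.3214 = 0.1478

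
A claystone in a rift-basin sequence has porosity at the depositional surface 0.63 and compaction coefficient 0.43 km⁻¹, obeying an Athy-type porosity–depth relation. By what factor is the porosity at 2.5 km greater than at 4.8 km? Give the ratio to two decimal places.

phi(Z₁)/phi(Z₂) = e^(−c·Z₁)/e^(−c·Z₂) = e^{c(Z₂−Z₁)}
= exp(0.43 × 2.3) = exp(0.989) = 2.6885

2.69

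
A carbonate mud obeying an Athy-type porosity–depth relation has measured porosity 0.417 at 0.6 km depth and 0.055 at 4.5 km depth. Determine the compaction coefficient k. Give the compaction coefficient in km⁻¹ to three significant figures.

Athy: n(z) = n₀ e^(−kz) ⇒ n₁/n₂ = e^{k(z₂−z₁)} ⇒ k = ln(n₁/n₂)/(z₂−z₁)
k = ln(0.417/0.055) / (4.5 − 0.6) = ln(7.582) / 3.9 = 2.0258 / 3.9 = 0.5194 km⁻¹

0.519 km⁻¹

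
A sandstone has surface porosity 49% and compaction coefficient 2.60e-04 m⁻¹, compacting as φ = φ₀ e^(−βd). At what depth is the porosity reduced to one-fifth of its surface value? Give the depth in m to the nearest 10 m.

Working in km (1 km = 1000 m; β in km⁻¹ = β in m⁻¹ × 1000):
φ/φ₀ = 1/5 ⇒ exp(−β·d) = 1/5 ⇒ d = ln(5) / β
d = 1.6094 / 0.26 = 6.190 km

6190 m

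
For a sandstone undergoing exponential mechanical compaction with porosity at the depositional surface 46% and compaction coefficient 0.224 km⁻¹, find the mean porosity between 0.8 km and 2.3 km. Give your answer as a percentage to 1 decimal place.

⟨n⟩ = (1/(z₂−z₁)) ∫ n₀ e^(−kz) dz = n₀·(e^(−k·z₁) − e^(−k·z₂)) / (k·(z₂−z₁))
e^(−0.224×0.8) = 0.8359; e^(−0.224×2.3) = 0.5974
⟨n⟩ = 0.46 × (0.8359 − 0.5974) / (0.224 × 1.5) = 0.46 × 0.7100 = 0.3266

32.7%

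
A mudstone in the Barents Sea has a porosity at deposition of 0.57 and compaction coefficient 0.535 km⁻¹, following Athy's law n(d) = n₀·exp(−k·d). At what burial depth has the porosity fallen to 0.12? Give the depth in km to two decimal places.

2.91 km

Invert Athy's law: d = ln(n₀/n) / k
d = ln(0.57/0.12) / 0.535 = ln(4.75) / 0.535 = 1.5581 / 0.535 = 2.912 km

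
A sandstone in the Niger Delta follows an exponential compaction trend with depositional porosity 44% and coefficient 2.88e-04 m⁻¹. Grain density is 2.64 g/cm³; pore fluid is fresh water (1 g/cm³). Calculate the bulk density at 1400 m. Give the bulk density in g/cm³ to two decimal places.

2.16 g/cm³

Working in km (1 km = 1000 m; c in km⁻¹ = c in m⁻¹ × 1000):
Porosity at depth: φ = 0.44·exp(−0.288×1.4) = 0.44×0.6682 = 0.2940
Bulk density: ρ_b = (1−φ)ρ_g + φ·ρ_f = 0.7060×2.64 + 0.2940×1
       = 1.864 + 0.294 = 2.158 g/cm³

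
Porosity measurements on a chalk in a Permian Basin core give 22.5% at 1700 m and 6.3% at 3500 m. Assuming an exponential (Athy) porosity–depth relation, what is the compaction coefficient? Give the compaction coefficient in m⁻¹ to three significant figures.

Working in km (1 km = 1000 m; β in km⁻¹ = β in m⁻¹ × 1000):
Athy: n(z) = n₀ e^(−βz) ⇒ n₁/n₂ = e^{β(z₂−z₁)} ⇒ β = ln(n₁/n₂)/(z₂−z₁)
β = ln(0.225/0.063) / (3.5 − 1.7) = ln(3.571) / 1.8 = 1.2730 / 1.8 = 0.7072 km⁻¹

0.000707 m⁻¹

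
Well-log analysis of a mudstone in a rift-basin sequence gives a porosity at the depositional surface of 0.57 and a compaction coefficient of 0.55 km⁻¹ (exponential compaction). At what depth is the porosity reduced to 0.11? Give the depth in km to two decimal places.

2.99 km

Invert Athy's law: d = ln(φ₀/φ) / k
d = ln(0.57/0.11) / 0.55 = ln(5.182) / 0.55 = 1.6452 / 0.55 = 2.991 km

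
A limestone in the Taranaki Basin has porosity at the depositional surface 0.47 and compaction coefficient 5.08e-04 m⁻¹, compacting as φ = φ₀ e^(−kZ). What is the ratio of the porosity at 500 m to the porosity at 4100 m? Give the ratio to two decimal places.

Working in km (1 km = 1000 m; k in km⁻¹ = k in m⁻¹ × 1000):
φ(Z₁)/φ(Z₂) = e^(−k·Z₁)/e^(−k·Z₂) = e^{k(Z₂−Z₁)}
= exp(0.508 × 3.6) = exp(1.829) = 6.2264

6.23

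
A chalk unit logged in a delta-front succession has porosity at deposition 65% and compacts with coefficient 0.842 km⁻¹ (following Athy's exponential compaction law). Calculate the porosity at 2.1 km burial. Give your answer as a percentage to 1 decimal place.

11.1%

n = n₀·exp(−β·d) = 0.65 × exp(−0.842 × 2.1) = 0.65 × exp(−1.768)
  = 0.65 × 0.1706 = 0.1109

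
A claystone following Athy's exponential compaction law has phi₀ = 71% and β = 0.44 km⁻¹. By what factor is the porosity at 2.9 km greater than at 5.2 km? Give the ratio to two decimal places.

2.75

phi(Z₁)/phi(Z₂) = e^(−β·Z₁)/e^(−β·Z₂) = e^{β(Z₂−Z₁)}
= exp(0.44 × 2.3) = exp(1.012) = 2.7511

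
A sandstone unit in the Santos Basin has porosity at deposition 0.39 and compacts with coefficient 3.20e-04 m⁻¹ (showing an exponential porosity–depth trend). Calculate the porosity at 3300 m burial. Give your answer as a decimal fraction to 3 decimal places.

0.136

Working in km (1 km = 1000 m; k in km⁻¹ = k in m⁻¹ × 1000):
n = n₀·exp(−k·d) = 0.39 × exp(−0.32 × 3.3) = 0.39 × exp(−1.056)
  = 0.39 × 0.3478 = 0.1357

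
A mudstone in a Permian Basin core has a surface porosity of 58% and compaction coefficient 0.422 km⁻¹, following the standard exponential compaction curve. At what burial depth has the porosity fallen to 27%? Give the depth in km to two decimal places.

1.81 km

Invert Athy's law: Z = ln(φ₀/φ) / c
Z = ln(0.58/0.27) / 0.422 = ln(2.148) / 0.422 = 0.7646 / 0.422 = 1.812 km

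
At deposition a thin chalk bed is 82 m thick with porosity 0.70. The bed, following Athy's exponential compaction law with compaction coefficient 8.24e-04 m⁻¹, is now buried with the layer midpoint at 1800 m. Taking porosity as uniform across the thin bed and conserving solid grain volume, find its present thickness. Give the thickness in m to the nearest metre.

Working in km (1 km = 1000 m; c in km⁻¹ = c in m⁻¹ × 1000):
Porosity at 1.8 km: phi = 0.7·exp(−0.824×1.8) = 0.1588
Solid-volume conservation: h(1−phi) = h₀(1−phi₀) ⇒ h = h₀·(1−phi₀)/(1−phi)
h = 0.082 × (1 − 0.7)/(1 − 0.1588) = 0.082 × 0.3566 = 0.0292 km

29 m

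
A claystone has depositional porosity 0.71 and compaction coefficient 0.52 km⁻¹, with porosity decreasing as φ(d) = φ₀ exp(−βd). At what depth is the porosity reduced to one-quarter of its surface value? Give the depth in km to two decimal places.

2.67 km

φ/φ₀ = 1/4 ⇒ exp(−β·d) = 1/4 ⇒ d = ln(4) / β
d = 1.3863 / 0.52 = 2.666 km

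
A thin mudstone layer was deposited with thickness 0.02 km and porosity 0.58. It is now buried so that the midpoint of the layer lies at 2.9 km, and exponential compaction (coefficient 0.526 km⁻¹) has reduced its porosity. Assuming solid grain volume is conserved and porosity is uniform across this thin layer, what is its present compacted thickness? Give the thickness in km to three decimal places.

Porosity at 2.9 km: φ = 0.58·exp(−0.526×2.9) = 0.1262
Solid-volume conservation: h(1−φ) = h₀(1−φ₀) ⇒ h = h₀·(1−φ₀)/(1−φ)
h = 0.02 × (1 − 0.58)/(1 − 0.1262) = 0.02 × 0.4806 = 0.0096 km

0.010 km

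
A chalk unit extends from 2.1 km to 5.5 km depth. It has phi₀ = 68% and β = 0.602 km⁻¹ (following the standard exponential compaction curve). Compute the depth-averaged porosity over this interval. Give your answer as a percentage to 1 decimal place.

8.2%

⟨phi⟩ = (1/(Z₂−Z₁)) ∫ phi₀ e^(−βZ) dZ = phi₀·(e^(−β·Z₁) − e^(−β·Z₂)) / (β·(Z₂−Z₁))
e^(−0.602×2.1) = 0.2825; e^(−0.602×5.5) = 0.0365
⟨phi⟩ = 0.68 × (0.2825 − 0.0365) / (0.602 × 3.4) = 0.68 × 0.1202 = 0.0817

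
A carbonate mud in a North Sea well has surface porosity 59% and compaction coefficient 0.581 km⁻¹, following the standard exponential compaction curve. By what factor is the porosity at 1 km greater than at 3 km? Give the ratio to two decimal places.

3.20

φ(z₁)/φ(z₂) = e^(−β·z₁)/e^(−β·z₂) = e^{β(z₂−z₁)}
= exp(0.581 × 2) = exp(1.162) = 3.1963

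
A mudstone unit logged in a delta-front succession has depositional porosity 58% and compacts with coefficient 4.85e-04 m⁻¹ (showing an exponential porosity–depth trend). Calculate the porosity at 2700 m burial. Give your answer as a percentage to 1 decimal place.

15.7%

Working in km (1 km = 1000 m; c in km⁻¹ = c in m⁻¹ × 1000):
φ = φ₀·exp(−c·z) = 0.58 × exp(−0.485 × 2.7) = 0.58 × exp(−1.31)
  = 0.58 × 0.2700 = 0.1566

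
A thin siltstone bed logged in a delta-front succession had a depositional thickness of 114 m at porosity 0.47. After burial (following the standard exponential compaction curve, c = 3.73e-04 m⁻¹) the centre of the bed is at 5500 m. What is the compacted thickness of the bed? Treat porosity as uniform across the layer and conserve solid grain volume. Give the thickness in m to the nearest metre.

Working in km (1 km = 1000 m; c in km⁻¹ = c in m⁻¹ × 1000):
Porosity at 5.5 km: n = 0.47·exp(−0.373×5.5) = 0.0604
Solid-volume conservation: h(1−n) = h₀(1−n₀) ⇒ h = h₀·(1−n₀)/(1−n)
h = 0.114 × (1 − 0.47)/(1 − 0.0604) = 0.114 × 0.5641 = 0.0643 km

64 m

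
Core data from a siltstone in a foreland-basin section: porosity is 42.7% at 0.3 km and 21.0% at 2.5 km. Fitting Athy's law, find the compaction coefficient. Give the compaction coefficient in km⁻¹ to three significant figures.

0.323 km⁻¹

Athy: phi(z) = phi₀ e^(−kz) ⇒ phi₁/phi₂ = e^{k(z₂−z₁)} ⇒ k = ln(phi₁/phi₂)/(z₂−z₁)
k = ln(0.427/0.21) / (2.5 − 0.3) = ln(2.033) / 2.2 = 0.7097 / 2.2 = 0.3226 km⁻¹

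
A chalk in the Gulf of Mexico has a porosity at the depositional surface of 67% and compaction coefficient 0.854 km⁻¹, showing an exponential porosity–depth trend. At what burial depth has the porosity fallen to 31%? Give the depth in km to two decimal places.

0.90 km

Invert Athy's law: d = ln(n₀/n) / c
d = ln(0.67/0.31) / 0.854 = ln(2.161) / 0.854 = 0.7707 / 0.854 = 0.902 km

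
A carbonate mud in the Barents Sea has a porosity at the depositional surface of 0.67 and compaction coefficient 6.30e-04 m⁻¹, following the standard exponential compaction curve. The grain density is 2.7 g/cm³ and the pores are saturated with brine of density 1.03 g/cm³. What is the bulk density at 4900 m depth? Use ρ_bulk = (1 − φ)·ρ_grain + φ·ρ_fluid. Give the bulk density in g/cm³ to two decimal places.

2.65 g/cm³

Working in km (1 km = 1000 m; k in km⁻¹ = k in m⁻¹ × 1000):
Porosity at depth: phi = 0.67·exp(−0.63×4.9) = 0.67×0.0456 = 0.0306
Bulk density: ρ_b = (1−phi)ρ_g + phi·ρ_f = 0.9694×2.7 + 0.0306×1.03
       = 2.617 + 0.031 = 2.649 g/cm³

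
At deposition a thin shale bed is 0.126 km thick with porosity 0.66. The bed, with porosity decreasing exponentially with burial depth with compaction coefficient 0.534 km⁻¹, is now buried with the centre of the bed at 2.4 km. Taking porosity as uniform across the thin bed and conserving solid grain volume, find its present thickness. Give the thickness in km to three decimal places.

0.052 km

Porosity at 2.4 km: phi = 0.66·exp(−0.534×2.4) = 0.1832
Solid-volume conservation: h(1−phi) = h₀(1−phi₀) ⇒ h = h₀·(1−phi₀)/(1−phi)
h = 0.126 × (1 − 0.66)/(1 − 0.1832) = 0.126 × 0.4163 = 0.0524 km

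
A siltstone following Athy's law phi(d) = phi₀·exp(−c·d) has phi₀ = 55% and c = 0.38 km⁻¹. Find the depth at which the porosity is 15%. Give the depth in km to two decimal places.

3.42 km

Invert Athy's law: d = ln(phi₀/phi) / c
d = ln(0.55/0.15) / 0.38 = ln(3.667) / 0.38 = 1.2993 / 0.38 = 3.419 km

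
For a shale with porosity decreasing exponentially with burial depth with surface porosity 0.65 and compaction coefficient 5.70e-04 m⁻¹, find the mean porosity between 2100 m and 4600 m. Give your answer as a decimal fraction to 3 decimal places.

0.105

Working in km (1 km = 1000 m; β in km⁻¹ = β in m⁻¹ × 1000):
⟨φ⟩ = (1/(z₂−z₁)) ∫ φ₀ e^(−βz) dz = φ₀·(e^(−β·z₁) − e^(−β·z₂)) / (β·(z₂−z₁))
e^(−0.57×2.1) = 0.3021; e^(−0.57×4.6) = 0.0727
⟨φ⟩ = 0.65 × (0.3021 − 0.0727) / (0.57 × 2.5) = 0.65 × 0.1610 = 0.1047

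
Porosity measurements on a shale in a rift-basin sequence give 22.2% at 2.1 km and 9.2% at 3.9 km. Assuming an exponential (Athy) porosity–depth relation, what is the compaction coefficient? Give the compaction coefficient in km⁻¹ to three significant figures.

Athy: n(z) = n₀ e^(−βz) ⇒ n₁/n₂ = e^{β(z₂−z₁)} ⇒ β = ln(n₁/n₂)/(z₂−z₁)
β = ln(0.222/0.092) / (3.9 − 2.1) = ln(2.413) / 1.8 = 0.8809 / 1.8 = 0.4894 km⁻¹

0.489 km⁻¹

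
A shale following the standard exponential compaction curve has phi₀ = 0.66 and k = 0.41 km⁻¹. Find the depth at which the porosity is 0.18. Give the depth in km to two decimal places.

Invert Athy's law: z = ln(phi₀/phi) / k
z = ln(0.66/0.18) / 0.41 = ln(3.667) / 0.41 = 1.2993 / 0.41 = 3.169 km

3.17 km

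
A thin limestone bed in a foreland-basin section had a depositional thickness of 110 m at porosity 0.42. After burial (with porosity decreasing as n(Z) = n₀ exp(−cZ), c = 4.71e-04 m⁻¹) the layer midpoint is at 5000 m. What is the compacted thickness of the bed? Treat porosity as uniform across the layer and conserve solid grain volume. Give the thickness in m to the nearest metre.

Working in km (1 km = 1000 m; c in km⁻¹ = c in m⁻¹ × 1000):
Porosity at 5 km: n = 0.42·exp(−0.471×5) = 0.0399
Solid-volume conservation: h(1−n) = h₀(1−n₀) ⇒ h = h₀·(1−n₀)/(1−n)
h = 0.11 × (1 − 0.42)/(1 − 0.0399) = 0.11 × 0.6041 = 0.0664 km

66 m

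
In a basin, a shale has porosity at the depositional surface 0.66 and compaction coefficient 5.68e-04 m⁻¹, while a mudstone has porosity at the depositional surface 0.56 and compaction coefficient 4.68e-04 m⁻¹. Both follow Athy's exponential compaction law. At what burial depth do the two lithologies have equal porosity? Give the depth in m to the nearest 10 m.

Working in km (1 km = 1000 m; k in km⁻¹ = k in m⁻¹ × 1000):
Set φ₀ₐ e^(−kₐz) = φ₀ᵦ e^(−kᵦz) ⇒ ln(φ₀ₐ/φ₀ᵦ) = (kₐ − kᵦ)·z
z = ln(0.66/0.56) / (0.568 − 0.468) = 0.1643 / 0.1 = 1.643 km

1640 m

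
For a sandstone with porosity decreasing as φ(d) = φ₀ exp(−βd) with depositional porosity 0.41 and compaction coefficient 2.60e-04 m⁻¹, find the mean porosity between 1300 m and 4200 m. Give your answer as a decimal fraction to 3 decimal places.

Working in km (1 km = 1000 m; β in km⁻¹ = β in m⁻¹ × 1000):
⟨φ⟩ = (1/(d₂−d₁)) ∫ φ₀ e^(−βd) dd = φ₀·(e^(−β·d₁) − e^(−β·d₂)) / (β·(d₂−d₁))
e^(−0.26×1.3) = 0.7132; e^(−0.26×4.2) = 0.3355
⟨φ⟩ = 0.41 × (0.7132 − 0.3355) / (0.26 × 2.9) = 0.41 × 0.5009 = 0.2054

0.205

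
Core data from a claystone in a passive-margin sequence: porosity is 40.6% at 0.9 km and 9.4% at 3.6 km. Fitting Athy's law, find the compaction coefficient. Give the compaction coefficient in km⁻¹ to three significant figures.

Athy: n(z) = n₀ e^(−βz) ⇒ n₁/n₂ = e^{β(z₂−z₁)} ⇒ β = ln(n₁/n₂)/(z₂−z₁)
β = ln(0.406/0.094) / (3.6 − 0.9) = ln(4.319) / 2.7 = 1.4631 / 2.7 = 0.5419 km⁻¹

0.542 km⁻¹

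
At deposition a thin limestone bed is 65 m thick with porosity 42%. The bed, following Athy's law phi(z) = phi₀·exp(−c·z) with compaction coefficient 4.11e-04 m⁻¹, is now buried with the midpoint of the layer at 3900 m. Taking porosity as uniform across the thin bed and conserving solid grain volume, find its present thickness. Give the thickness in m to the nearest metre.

41 m

Working in km (1 km = 1000 m; c in km⁻¹ = c in m⁻¹ × 1000):
Porosity at 3.9 km: phi = 0.42·exp(−0.411×3.9) = 0.0846
Solid-volume conservation: h(1−phi) = h₀(1−phi₀) ⇒ h = h₀·(1−phi₀)/(1−phi)
h = 0.065 × (1 − 0.42)/(1 − 0.0846) = 0.065 × 0.6336 = 0.0412 km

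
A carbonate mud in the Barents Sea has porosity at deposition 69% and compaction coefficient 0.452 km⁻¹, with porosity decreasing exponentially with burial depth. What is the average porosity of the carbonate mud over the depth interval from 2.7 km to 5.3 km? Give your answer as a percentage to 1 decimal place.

12.0%

⟨n⟩ = (1/(d₂−d₁)) ∫ n₀ e^(−βd) dd = n₀·(e^(−β·d₁) − e^(−β·d₂)) / (β·(d₂−d₁))
e^(−0.452×2.7) = 0.2951; e^(−0.452×5.3) = 0.0911
⟨n⟩ = 0.69 × (0.2951 − 0.0911) / (0.452 × 2.6) = 0.69 × 0.1736 = 0.1198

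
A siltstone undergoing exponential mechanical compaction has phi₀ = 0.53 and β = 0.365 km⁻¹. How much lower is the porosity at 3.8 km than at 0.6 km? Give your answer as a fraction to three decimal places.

0.293

phi(0.6) = 0.53·e^(−0.365×0.6) = 0.4258
phi(3.8) = 0.53·e^(−0.365×3.8) = 0.1324
Δphi = 0.4258 − 0.1324 = 0.2934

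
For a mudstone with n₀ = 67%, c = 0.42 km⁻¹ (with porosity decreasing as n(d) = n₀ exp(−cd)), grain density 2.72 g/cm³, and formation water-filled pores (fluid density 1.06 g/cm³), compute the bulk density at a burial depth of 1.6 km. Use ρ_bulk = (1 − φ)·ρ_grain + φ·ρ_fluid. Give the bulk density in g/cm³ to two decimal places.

2.15 g/cm³

Porosity at depth: n = 0.67·exp(−0.42×1.6) = 0.67×0.5107 = 0.3422
Bulk density: ρ_b = (1−n)ρ_g + n·ρ_f = 0.6578×2.72 + 0.3422×1.06
       = 1.789 + 0.363 = 2.152 g/cm³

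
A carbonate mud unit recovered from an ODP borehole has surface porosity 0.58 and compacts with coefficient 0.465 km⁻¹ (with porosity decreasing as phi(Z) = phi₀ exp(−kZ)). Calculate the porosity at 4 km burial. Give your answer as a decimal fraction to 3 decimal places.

phi = phi₀·exp(−k·Z) = 0.58 × exp(−0.465 × 4) = 0.58 × exp(−1.86)
  = 0.58 × 0.1557 = 0.0903

0.090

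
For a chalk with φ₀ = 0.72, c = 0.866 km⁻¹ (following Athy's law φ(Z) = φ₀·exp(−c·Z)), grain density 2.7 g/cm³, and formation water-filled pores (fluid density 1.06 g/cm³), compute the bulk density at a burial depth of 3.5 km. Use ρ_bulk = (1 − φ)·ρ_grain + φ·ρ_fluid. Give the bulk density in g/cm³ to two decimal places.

Porosity at depth: φ = 0.72·exp(−0.866×3.5) = 0.72×0.0483 = 0.0348
Bulk density: ρ_b = (1−φ)ρ_g + φ·ρ_f = 0.9652×2.7 + 0.0348×1.06
       = 2.606 + 0.037 = 2.643 g/cm³

2.64 g/cm³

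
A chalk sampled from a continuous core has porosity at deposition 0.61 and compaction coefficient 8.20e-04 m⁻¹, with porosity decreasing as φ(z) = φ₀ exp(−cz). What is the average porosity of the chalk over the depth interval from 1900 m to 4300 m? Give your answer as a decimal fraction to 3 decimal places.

Working in km (1 km = 1000 m; c in km⁻¹ = c in m⁻¹ × 1000):
⟨φ⟩ = (1/(z₂−z₁)) ∫ φ₀ e^(−cz) dz = φ₀·(e^(−c·z₁) − e^(−c·z₂)) / (c·(z₂−z₁))
e^(−0.82×1.9) = 0.2106; e^(−0.82×4.3) = 0.0294
⟨φ⟩ = 0.61 × (0.2106 − 0.0294) / (0.82 × 2.4) = 0.61 × 0.0920 = 0.0561

0.056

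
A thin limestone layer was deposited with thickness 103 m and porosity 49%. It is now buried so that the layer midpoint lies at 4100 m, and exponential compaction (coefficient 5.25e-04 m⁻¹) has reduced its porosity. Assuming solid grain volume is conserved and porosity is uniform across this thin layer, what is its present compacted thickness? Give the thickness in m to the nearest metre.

Working in km (1 km = 1000 m; c in km⁻¹ = c in m⁻¹ × 1000):
Porosity at 4.1 km: φ = 0.49·exp(−0.525×4.1) = 0.0569
Solid-volume conservation: h(1−φ) = h₀(1−φ₀) ⇒ h = h₀·(1−φ₀)/(1−φ)
h = 0.103 × (1 − 0.49)/(1 − 0.0569) = 0.103 × 0.5408 = 0.0557 km

56 m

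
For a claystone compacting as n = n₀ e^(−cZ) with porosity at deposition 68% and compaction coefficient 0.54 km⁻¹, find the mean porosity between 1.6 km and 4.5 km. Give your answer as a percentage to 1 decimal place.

⟨n⟩ = (1/(Z₂−Z₁)) ∫ n₀ e^(−cZ) dZ = n₀·(e^(−c·Z₁) − e^(−c·Z₂)) / (c·(Z₂−Z₁))
e^(−0.54×1.6) = 0.4215; e^(−0.54×4.5) = 0.0880
⟨n⟩ = 0.68 × (0.4215 − 0.0880) / (0.54 × 2.9) = 0.68 × 0.2129 = 0.1448

14.5%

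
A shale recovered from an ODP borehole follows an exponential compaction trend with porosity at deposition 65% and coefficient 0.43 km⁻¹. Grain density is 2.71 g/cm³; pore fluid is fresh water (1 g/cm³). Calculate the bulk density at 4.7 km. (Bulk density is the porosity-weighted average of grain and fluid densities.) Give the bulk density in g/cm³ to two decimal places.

Porosity at depth: n = 0.65·exp(−0.43×4.7) = 0.65×0.1325 = 0.0861
Bulk density: ρ_b = (1−n)ρ_g + n·ρ_f = 0.9139×2.71 + 0.0861×1
       = 2.477 + 0.086 = 2.563 g/cm³

2.56 g/cm³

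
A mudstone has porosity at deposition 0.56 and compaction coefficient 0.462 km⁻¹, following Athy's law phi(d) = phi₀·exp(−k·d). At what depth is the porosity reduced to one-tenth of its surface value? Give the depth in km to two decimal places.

phi/phi₀ = 1/10 ⇒ exp(−k·d) = 1/10 ⇒ d = ln(10) / k
d = 2.3026 / 0.462 = 4.984 km

4.98 km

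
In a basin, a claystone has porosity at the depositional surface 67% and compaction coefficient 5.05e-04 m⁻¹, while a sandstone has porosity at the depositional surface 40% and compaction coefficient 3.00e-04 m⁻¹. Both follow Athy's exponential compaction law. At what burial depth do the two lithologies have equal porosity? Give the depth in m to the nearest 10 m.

Working in km (1 km = 1000 m; c in km⁻¹ = c in m⁻¹ × 1000):
Set φ₀ₐ e^(−cₐd) = φ₀ᵦ e^(−cᵦd) ⇒ ln(φ₀ₐ/φ₀ᵦ) = (cₐ − cᵦ)·d
d = ln(0.67/0.4) / (0.505 − 0.3) = 0.5158 / 0.205 = 2.516 km

2520 m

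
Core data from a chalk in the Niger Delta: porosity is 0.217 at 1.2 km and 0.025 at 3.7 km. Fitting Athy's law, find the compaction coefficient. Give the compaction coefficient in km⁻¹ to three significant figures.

Athy: phi(d) = phi₀ e^(−βd) ⇒ phi₁/phi₂ = e^{β(d₂−d₁)} ⇒ β = ln(phi₁/phi₂)/(d₂−d₁)
β = ln(0.217/0.025) / (3.7 − 1.2) = ln(8.68) / 2.5 = 2.1610 / 2.5 = 0.8644 km⁻¹

0.864 km⁻¹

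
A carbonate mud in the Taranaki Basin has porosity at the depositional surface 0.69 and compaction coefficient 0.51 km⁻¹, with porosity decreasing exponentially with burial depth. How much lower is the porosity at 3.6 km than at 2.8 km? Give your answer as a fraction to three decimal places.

n(2.8) = 0.69·e^(−0.51×2.8) = 0.1655
n(3.6) = 0.69·e^(−0.51×3.6) = 0.1100
Δn = 0.1655 − 0.1100 = 0.0554

0.055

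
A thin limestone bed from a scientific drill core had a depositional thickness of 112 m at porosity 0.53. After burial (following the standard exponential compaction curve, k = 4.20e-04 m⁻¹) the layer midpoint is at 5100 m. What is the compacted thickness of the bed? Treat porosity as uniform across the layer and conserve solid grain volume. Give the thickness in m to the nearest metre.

Working in km (1 km = 1000 m; k in km⁻¹ = k in m⁻¹ × 1000):
Porosity at 5.1 km: phi = 0.53·exp(−0.42×5.1) = 0.0622
Solid-volume conservation: h(1−phi) = h₀(1−phi₀) ⇒ h = h₀·(1−phi₀)/(1−phi)
h = 0.112 × (1 − 0.53)/(1 − 0.0622) = 0.112 × 0.5012 = 0.0561 km

56 m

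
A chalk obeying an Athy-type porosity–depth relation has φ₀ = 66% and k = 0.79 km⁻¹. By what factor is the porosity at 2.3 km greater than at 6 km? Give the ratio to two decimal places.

φ(d₁)/φ(d₂) = e^(−k·d₁)/e^(−k·d₂) = e^{k(d₂−d₁)}
= exp(0.79 × 3.7) = exp(2.923) = 18.5970

18.60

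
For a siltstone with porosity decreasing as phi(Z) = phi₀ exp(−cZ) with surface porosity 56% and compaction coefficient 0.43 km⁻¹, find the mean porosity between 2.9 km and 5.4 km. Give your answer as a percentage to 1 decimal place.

⟨phi⟩ = (1/(Z₂−Z₁)) ∫ phi₀ e^(−cZ) dZ = phi₀·(e^(−c·Z₁) − e^(−c·Z₂)) / (c·(Z₂−Z₁))
e^(−0.43×2.9) = 0.2874; e^(−0.43×5.4) = 0.0981
⟨phi⟩ = 0.56 × (0.2874 − 0.0981) / (0.43 × 2.5) = 0.56 × 0.1761 = 0.0986

9.9%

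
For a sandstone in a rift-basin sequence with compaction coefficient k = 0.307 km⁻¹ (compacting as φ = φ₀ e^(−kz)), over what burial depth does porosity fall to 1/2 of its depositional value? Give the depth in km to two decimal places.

2.26 km

φ/φ₀ = 1/2 ⇒ exp(−k·z) = 1/2 ⇒ z = ln(2) / k
z = 0.6931 / 0.307 = 2.258 km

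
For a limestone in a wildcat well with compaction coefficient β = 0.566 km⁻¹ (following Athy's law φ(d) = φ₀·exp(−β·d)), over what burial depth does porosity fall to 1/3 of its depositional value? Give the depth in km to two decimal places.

φ/φ₀ = 1/3 ⇒ exp(−β·d) = 1/3 ⇒ d = ln(3) / β
d = 1.0986 / 0.566 = 1.941 km

1.94 km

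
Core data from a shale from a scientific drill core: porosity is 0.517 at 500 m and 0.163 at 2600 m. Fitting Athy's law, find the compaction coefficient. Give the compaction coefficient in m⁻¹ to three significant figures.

0.000550 m⁻¹

Working in km (1 km = 1000 m; c in km⁻¹ = c in m⁻¹ × 1000):
Athy: n(Z) = n₀ e^(−cZ) ⇒ n₁/n₂ = e^{c(Z₂−Z₁)} ⇒ c = ln(n₁/n₂)/(Z₂−Z₁)
c = ln(0.517/0.163) / (2.6 − 0.5) = ln(3.172) / 2.1 = 1.1543 / 2.1 = 0.5497 km⁻¹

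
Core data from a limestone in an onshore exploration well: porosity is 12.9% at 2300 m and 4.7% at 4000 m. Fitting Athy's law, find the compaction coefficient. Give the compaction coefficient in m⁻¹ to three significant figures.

0.000594 m⁻¹

Working in km (1 km = 1000 m; β in km⁻¹ = β in m⁻¹ × 1000):
Athy: phi(Z) = phi₀ e^(−βZ) ⇒ phi₁/phi₂ = e^{β(Z₂−Z₁)} ⇒ β = ln(phi₁/phi₂)/(Z₂−Z₁)
β = ln(0.129/0.047) / (4 − 2.3) = ln(2.745) / 1.7 = 1.0097 / 1.7 = 0.5939 km⁻¹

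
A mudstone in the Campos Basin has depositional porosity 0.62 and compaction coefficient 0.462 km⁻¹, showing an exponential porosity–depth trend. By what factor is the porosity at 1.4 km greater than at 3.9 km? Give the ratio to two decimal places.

phi(d₁)/phi(d₂) = e^(−β·d₁)/e^(−β·d₂) = e^{β(d₂−d₁)}
= exp(0.462 × 2.5) = exp(1.155) = 3.1740

3.17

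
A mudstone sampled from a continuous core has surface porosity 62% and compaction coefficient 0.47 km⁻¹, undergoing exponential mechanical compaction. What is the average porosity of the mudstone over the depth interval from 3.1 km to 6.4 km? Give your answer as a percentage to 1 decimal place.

⟨φ⟩ = (1/(d₂−d₁)) ∫ φ₀ e^(−kd) dd = φ₀·(e^(−k·d₁) − e^(−k·d₂)) / (k·(d₂−d₁))
e^(−0.47×3.1) = 0.2329; e^(−0.47×6.4) = 0.0494
⟨φ⟩ = 0.62 × (0.2329 − 0.0494) / (0.47 × 3.3) = 0.62 × 0.1183 = 0.0734

7.3%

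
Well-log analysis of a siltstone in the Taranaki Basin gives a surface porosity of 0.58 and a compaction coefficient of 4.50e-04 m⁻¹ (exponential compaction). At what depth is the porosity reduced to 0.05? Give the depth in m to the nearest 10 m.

5450 m

Working in km (1 km = 1000 m; c in km⁻¹ = c in m⁻¹ × 1000):
Invert Athy's law: d = ln(n₀/n) / c
d = ln(0.58/0.05) / 0.45 = ln(11.6) / 0.45 = 2.4510 / 0.45 = 5.447 km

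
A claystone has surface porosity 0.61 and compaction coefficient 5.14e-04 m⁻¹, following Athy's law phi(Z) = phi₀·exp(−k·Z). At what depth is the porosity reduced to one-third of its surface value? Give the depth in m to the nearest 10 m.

2140 m

Working in km (1 km = 1000 m; k in km⁻¹ = k in m⁻¹ × 1000):
phi/phi₀ = 1/3 ⇒ exp(−k·Z) = 1/3 ⇒ Z = ln(3) / k
Z = 1.0986 / 0.514 = 2.137 km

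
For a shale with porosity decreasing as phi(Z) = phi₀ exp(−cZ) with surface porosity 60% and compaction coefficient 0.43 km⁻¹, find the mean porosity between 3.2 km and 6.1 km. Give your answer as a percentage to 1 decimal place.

8.7%

⟨phi⟩ = (1/(Z₂−Z₁)) ∫ phi₀ e^(−cZ) dZ = phi₀·(e^(−c·Z₁) − e^(−c·Z₂)) / (c·(Z₂−Z₁))
e^(−0.43×3.2) = 0.2526; e^(−0.43×6.1) = 0.0726
⟨phi⟩ = 0.6 × (0.2526 − 0.0726) / (0.43 × 2.9) = 0.6 × 0.1443 = 0.0866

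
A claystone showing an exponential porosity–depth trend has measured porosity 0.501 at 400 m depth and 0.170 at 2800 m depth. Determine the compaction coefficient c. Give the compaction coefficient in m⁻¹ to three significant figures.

Working in km (1 km = 1000 m; c in km⁻¹ = c in m⁻¹ × 1000):
Athy: n(Z) = n₀ e^(−cZ) ⇒ n₁/n₂ = e^{c(Z₂−Z₁)} ⇒ c = ln(n₁/n₂)/(Z₂−Z₁)
c = ln(0.501/0.17) / (2.8 − 0.4) = ln(2.947) / 2.4 = 1.0808 / 2.4 = 0.4503 km⁻¹

0.000450 m⁻¹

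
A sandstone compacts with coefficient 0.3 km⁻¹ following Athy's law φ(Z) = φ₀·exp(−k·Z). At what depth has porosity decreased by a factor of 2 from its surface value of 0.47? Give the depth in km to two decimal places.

2.31 km

φ/φ₀ = 1/2 ⇒ exp(−k·Z) = 1/2 ⇒ Z = ln(2) / k
Z = 0.6931 / 0.3 = 2.310 km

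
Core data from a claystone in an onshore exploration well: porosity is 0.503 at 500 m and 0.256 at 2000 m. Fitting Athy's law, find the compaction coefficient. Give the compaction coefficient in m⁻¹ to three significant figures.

Working in km (1 km = 1000 m; c in km⁻¹ = c in m⁻¹ × 1000):
Athy: φ(z) = φ₀ e^(−cz) ⇒ φ₁/φ₂ = e^{c(z₂−z₁)} ⇒ c = ln(φ₁/φ₂)/(z₂−z₁)
c = ln(0.503/0.256) / (2 − 0.5) = ln(1.965) / 1.5 = 0.6754 / 1.5 = 0.4503 km⁻¹

0.000450 m⁻¹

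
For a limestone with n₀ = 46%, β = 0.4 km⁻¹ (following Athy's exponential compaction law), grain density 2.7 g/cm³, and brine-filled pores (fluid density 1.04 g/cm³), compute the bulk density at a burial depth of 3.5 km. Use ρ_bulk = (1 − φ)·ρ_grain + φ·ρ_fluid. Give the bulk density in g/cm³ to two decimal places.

2.51 g/cm³

Porosity at depth: n = 0.46·exp(−0.4×3.5) = 0.46×0.2466 = 0.1134
Bulk density: ρ_b = (1−n)ρ_g + n·ρ_f = 0.8866×2.7 + 0.1134×1.04
       = 2.394 + 0.118 = 2.512 g/cm³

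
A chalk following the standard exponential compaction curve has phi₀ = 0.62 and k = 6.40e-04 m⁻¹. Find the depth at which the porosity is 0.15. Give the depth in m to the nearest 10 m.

2220 m

Working in km (1 km = 1000 m; k in km⁻¹ = k in m⁻¹ × 1000):
Invert Athy's law: z = ln(phi₀/phi) / k
z = ln(0.62/0.15) / 0.64 = ln(4.133) / 0.64 = 1.4191 / 0.64 = 2.217 km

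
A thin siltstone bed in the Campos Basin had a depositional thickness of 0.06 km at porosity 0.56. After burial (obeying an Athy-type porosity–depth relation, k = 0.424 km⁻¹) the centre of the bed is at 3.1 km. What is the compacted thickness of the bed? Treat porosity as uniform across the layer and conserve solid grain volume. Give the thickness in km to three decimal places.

Porosity at 3.1 km: n = 0.56·exp(−0.424×3.1) = 0.1504
Solid-volume conservation: h(1−n) = h₀(1−n₀) ⇒ h = h₀·(1−n₀)/(1−n)
h = 0.06 × (1 − 0.56)/(1 − 0.1504) = 0.06 × 0.5179 = 0.0311 km

0.031 km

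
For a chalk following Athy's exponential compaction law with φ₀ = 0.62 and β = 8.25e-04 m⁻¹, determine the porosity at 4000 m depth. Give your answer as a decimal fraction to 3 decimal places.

Working in km (1 km = 1000 m; β in km⁻¹ = β in m⁻¹ × 1000):
φ = φ₀·exp(−β·d) = 0.62 × exp(−0.825 × 4) = 0.62 × exp(−3.3)
  = 0.62 × 0.0369 = 0.0229

0.023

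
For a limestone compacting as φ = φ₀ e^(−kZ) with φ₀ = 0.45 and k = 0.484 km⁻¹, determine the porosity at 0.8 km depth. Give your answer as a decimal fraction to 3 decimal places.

φ = φ₀·exp(−k·Z) = 0.45 × exp(−0.484 × 0.8) = 0.45 × exp(−0.3872)
  = 0.45 × 0.6790 = 0.3055

0.306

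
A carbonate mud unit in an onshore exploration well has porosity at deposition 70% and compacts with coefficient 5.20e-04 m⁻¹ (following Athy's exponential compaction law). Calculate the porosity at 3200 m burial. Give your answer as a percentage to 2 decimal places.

Working in km (1 km = 1000 m; k in km⁻¹ = k in m⁻¹ × 1000):
n = n₀·exp(−k·Z) = 0.7 × exp(−0.52 × 3.2) = 0.7 × exp(−1.664)
  = 0.7 × 0.1894 = 0.1326

13.26%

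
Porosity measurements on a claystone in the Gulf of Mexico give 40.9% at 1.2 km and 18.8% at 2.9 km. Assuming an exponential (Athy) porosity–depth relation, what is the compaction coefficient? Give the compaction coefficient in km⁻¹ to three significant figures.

Athy: n(Z) = n₀ e^(−kZ) ⇒ n₁/n₂ = e^{k(Z₂−Z₁)} ⇒ k = ln(n₁/n₂)/(Z₂−Z₁)
k = ln(0.409/0.188) / (2.9 − 1.2) = ln(2.176) / 1.7 = 0.7773 / 1.7 = 0.4572 km⁻¹

0.457 km⁻¹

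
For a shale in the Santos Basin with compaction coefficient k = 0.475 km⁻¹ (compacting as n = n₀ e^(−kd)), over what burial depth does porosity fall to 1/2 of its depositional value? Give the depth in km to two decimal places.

1.46 km

n/n₀ = 1/2 ⇒ exp(−k·d) = 1/2 ⇒ d = ln(2) / k
d = 0.6931 / 0.475 = 1.459 km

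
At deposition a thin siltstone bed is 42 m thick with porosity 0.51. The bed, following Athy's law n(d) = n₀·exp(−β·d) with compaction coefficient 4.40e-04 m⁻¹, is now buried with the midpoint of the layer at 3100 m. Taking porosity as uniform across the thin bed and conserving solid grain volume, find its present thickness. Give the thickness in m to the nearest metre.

24 m

Working in km (1 km = 1000 m; β in km⁻¹ = β in m⁻¹ × 1000):
Porosity at 3.1 km: n = 0.51·exp(−0.44×3.1) = 0.1304
Solid-volume conservation: h(1−n) = h₀(1−n₀) ⇒ h = h₀·(1−n₀)/(1−n)
h = 0.042 × (1 − 0.51)/(1 − 0.1304) = 0.042 × 0.5635 = 0.0237 km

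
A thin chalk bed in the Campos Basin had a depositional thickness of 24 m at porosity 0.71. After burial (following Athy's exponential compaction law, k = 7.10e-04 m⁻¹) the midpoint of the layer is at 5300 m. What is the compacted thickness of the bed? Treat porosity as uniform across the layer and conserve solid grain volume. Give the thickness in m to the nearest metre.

7 m

Working in km (1 km = 1000 m; k in km⁻¹ = k in m⁻¹ × 1000):
Porosity at 5.3 km: n = 0.71·exp(−0.71×5.3) = 0.0165
Solid-volume conservation: h(1−n) = h₀(1−n₀) ⇒ h = h₀·(1−n₀)/(1−n)
h = 0.024 × (1 − 0.71)/(1 − 0.0165) = 0.024 × 0.2949 = 0.0071 km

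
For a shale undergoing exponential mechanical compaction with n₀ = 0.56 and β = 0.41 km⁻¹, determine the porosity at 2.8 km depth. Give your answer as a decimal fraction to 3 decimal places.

0.178

n = n₀·exp(−β·Z) = 0.56 × exp(−0.41 × 2.8) = 0.56 × exp(−1.148)
  = 0.56 × 0.3173 = 0.1777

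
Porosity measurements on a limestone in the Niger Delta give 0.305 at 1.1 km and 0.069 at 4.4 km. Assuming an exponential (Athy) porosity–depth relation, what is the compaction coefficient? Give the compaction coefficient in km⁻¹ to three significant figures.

0.450 km⁻¹

Athy: n(z) = n₀ e^(−kz) ⇒ n₁/n₂ = e^{k(z₂−z₁)} ⇒ k = ln(n₁/n₂)/(z₂−z₁)
k = ln(0.305/0.069) / (4.4 − 1.1) = ln(4.42) / 3.3 = 1.4862 / 3.3 = 0.4504 km⁻¹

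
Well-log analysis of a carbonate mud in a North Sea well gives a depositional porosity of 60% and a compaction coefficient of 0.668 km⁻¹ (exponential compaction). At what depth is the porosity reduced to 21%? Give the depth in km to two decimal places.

1.57 km

Invert Athy's law: Z = ln(n₀/n) / β
Z = ln(0.6/0.21) / 0.668 = ln(2.857) / 0.668 = 1.0498 / 0.668 = 1.572 km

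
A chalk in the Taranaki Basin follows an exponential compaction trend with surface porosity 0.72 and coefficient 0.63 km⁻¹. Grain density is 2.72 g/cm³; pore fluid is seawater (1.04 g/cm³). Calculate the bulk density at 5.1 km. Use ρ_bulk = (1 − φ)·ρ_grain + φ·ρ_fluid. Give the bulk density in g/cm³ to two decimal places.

Porosity at depth: phi = 0.72·exp(−0.63×5.1) = 0.72×0.0402 = 0.0290
Bulk density: ρ_b = (1−phi)ρ_g + phi·ρ_f = 0.9710×2.72 + 0.0290×1.04
       = 2.641 + 0.030 = 2.671 g/cm³

2.67 g/cm³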